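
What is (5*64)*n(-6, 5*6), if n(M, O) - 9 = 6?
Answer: 4800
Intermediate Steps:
n(M, O) = 15 (n(M, O) = 9 + 6 = 15)
(5*64)*n(-6, 5*6) = (5*64)*15 = 320*15 = 4800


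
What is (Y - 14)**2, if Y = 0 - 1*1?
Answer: 225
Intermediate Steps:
Y = -1 (Y = 0 - 1 = -1)
(Y - 14)**2 = (-1 - 14)**2 = (-15)**2 = 225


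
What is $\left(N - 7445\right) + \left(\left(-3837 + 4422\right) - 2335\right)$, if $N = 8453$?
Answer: $-742$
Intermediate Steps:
$\left(N - 7445\right) + \left(\left(-3837 + 4422\right) - 2335\right) = \left(8453 - 7445\right) + \left(\left(-3837 + 4422\right) - 2335\right) = 1008 + \left(585 - 2335\right) = 1008 - 1750 = -742$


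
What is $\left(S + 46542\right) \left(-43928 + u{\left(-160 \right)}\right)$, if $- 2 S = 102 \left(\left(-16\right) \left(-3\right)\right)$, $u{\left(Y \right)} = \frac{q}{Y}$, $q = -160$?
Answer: $-1936917138$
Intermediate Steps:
$u{\left(Y \right)} = - \frac{160}{Y}$
$S = -2448$ ($S = - \frac{102 \left(\left(-16\right) \left(-3\right)\right)}{2} = - \frac{102 \cdot 48}{2} = \left(- \frac{1}{2}\right) 4896 = -2448$)
$\left(S + 46542\right) \left(-43928 + u{\left(-160 \right)}\right) = \left(-2448 + 46542\right) \left(-43928 - \frac{160}{-160}\right) = 44094 \left(-43928 - -1\right) = 44094 \left(-43928 + 1\right) = 44094 \left(-43927\right) = -1936917138$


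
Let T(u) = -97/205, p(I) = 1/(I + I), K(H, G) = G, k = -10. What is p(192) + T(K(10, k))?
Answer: -37043/78720 ≈ -0.47057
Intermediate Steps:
p(I) = 1/(2*I)
T(u) = -97/205 (T(u) = -97*1/205 = -97/205)
p(192) + T(K(10, k)) = (1/2)/192 - 97/205 = (1/2)*(1/192) - 97/205 = 1/384 - 97/205 = -37043/78720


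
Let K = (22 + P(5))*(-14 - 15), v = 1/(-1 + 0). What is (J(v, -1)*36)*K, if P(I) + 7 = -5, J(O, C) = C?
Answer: 10440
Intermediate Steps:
v = -1 (v = 1/(-1) = -1)
P(I) = -12 (P(I) = -7 - 5 = -12)
K = -290 (K = (22 - 12)*(-14 - 15) = 10*(-29) = -290)
(J(v, -1)*36)*K = -1*36*(-290) = -36*(-290) = 10440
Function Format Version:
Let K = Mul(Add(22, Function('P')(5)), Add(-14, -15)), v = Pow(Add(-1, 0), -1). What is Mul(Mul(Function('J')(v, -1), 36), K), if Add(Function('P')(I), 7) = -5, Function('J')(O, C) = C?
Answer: 10440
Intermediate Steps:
v = -1 (v = Pow(-1, -1) = -1)
Function('P')(I) = -12 (Function('P')(I) = Add(-7, -5) = -12)
K = -290 (K = Mul(Add(22, -12), Add(-14, -15)) = Mul(10, -29) = -290)
Mul(Mul(Function('J')(v, -1), 36), K) = Mul(Mul(-1, 36), -290) = Mul(-36, -290) = 10440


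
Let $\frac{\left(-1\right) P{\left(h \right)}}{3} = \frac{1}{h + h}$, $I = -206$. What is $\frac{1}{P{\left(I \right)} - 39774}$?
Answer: $- \frac{412}{16386885} \approx -2.5142 \cdot 10^{-5}$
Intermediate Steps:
$P{\left(h \right)} = - \frac{3}{2 h}$ ($P{\left(h \right)} = - \frac{3}{h + h} = - \frac{3}{2 h}$)
$\frac{1}{P{\left(I \right)} - 39774} = \frac{1}{- \frac{3}{2 \left(-206\right)} - 39774} = \frac{1}{\left(- \frac{3}{2}\right) \left(- \frac{1}{206}\right) - 39774} = \frac{1}{\frac{3}{412} - 39774} = \frac{1}{- \frac{16386885}{412}} = - \frac{412}{16386885}$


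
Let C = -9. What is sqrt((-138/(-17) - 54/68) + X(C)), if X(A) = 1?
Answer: sqrt(9622)/34 ≈ 2.8851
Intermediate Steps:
sqrt((-138/(-17) - 54/68) + X(C)) = sqrt((-138/(-17) - 54/68) + 1) = sqrt((-138*(-1/17) - 54*1/68) + 1) = sqrt((138/17 - 27/34) + 1) = sqrt(249/34 + 1) = sqrt(283/34) = sqrt(9622)/34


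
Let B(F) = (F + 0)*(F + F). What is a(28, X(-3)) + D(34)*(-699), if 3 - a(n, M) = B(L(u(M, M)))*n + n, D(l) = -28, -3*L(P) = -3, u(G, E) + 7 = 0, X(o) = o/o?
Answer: 19491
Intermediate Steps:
X(o) = 1
u(G, E) = -7 (u(G, E) = -7 + 0 = -7)
L(P) = 1 (L(P) = -1/3*(-3) = 1)
B(F) = 2*F**2 (B(F) = F*(2*F) = 2*F**2)
a(n, M) = 3 - 3*n (a(n, M) = 3 - ((2*1**2)*n + n) = 3 - ((2*1)*n + n) = 3 - (2*n + n) = 3 - 3*n)
a(28, X(-3)) + D(34)*(-699) = (3 - 3*28) - 28*(-699) = (3 - 84) + 19572 = -81 + 19572 = 19491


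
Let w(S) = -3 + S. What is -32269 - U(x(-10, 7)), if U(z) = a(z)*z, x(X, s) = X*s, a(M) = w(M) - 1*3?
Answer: -37589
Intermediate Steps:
a(M) = -6 + M (a(M) = (-3 + M) - 1*3 = (-3 + M) - 3 = -6 + M)
U(z) = z*(-6 + z) (U(z) = (-6 + z)*z = z*(-6 + z))
-32269 - U(x(-10, 7)) = -32269 - (-10*7)*(-6 - 10*7) = -32269 - (-70)*(-6 - 70) = -32269 - (-70)*(-76) = -32269 - 1*5320 = -32269 - 5320 = -37589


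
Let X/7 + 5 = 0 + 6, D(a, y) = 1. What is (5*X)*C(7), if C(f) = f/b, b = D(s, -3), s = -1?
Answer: 245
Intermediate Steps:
b = 1
X = 7 (X = -35 + 7*(0 + 6) = -35 + 7*6 = -35 + 42 = 7)
C(f) = f (C(f) = f/1 = f*1 = f)
(5*X)*C(7) = (5*7)*7 = 35*7 = 245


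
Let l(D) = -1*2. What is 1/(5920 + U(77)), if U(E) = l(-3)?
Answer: 1/5918 ≈ 0.00016898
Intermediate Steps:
l(D) = -2
U(E) = -2
1/(5920 + U(77)) = 1/(5920 - 2) = 1/5918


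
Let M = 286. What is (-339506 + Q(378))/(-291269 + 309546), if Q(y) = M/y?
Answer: -64166491/3454353 ≈ -18.576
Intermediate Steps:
Q(y) = 286/y
(-339506 + Q(378))/(-291269 + 309546) = (-339506 + 286/378)/(-291269 + 309546) = (-339506 + 286*(1/378))/18277 = (-339506 + 143/189)*(1/18277) = -64166491/189*1/18277 = -64166491/3454353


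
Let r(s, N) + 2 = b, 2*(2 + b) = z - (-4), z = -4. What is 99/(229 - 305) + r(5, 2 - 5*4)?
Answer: -403/76 ≈ -5.3026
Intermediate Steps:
b = -2 (b = -2 + (-4 - (-4))/2 = -2 + (-4 - 1*(-4))/2 = -2 + (-4 + 4)/2 = -2 + (½)*0 = -2 + 0 = -2)
r(s, N) = -4 (r(s, N) = -2 - 2 = -4)
99/(229 - 305) + r(5, 2 - 5*4) = 99/(229 - 305) - 4 = 99/(-76) - 4 = -1/76*99 - 4 = -99/76 - 4 = -403/76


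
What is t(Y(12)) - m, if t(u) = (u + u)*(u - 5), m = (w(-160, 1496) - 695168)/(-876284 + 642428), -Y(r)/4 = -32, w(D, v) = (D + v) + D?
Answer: 920370467/29232 ≈ 31485.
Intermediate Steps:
w(D, v) = v + 2*D
Y(r) = 128 (Y(r) = -4*(-32) = 128)
m = 86749/29232 (m = ((1496 + 2*(-160)) - 695168)/(-876284 + 642428) = ((1496 - 320) - 695168)/(-233856) = (1176 - 695168)*(-1/233856) = -693992*(-1/233856) = 86749/29232 ≈ 2.9676)
t(u) = 2*u*(-5 + u) (t(u) = (2*u)*(-5 + u) = 2*u*(-5 + u))
t(Y(12)) - m = 2*128*(-5 + 128) - 1*86749/29232 = 2*128*123 - 86749/29232 = 31488 - 86749/29232 = 920370467/29232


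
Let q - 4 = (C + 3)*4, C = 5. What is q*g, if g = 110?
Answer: 3960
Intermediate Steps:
q = 36 (q = 4 + (5 + 3)*4 = 4 + 8*4 = 4 + 32 = 36)
q*g = 36*110 = 3960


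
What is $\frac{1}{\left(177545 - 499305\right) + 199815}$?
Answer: $- \frac{1}{121945} \approx -8.2004 \cdot 10^{-6}$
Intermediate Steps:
$\frac{1}{\left(177545 - 499305\right) + 199815} = \frac{1}{-321760 + 199815} = \frac{1}{-121945} = - \frac{1}{121945}$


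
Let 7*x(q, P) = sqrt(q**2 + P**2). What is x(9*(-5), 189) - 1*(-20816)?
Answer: 20816 + 9*sqrt(466)/7 ≈ 20844.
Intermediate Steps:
x(q, P) = sqrt(P**2 + q**2)/7 (x(q, P) = sqrt(q**2 + P**2)/7 = sqrt(P**2 + q**2)/7)
x(9*(-5), 189) - 1*(-20816) = sqrt(189**2 + (9*(-5))**2)/7 - 1*(-20816) = sqrt(35721 + (-45)**2)/7 + 20816 = sqrt(35721 + 2025)/7 + 20816 = sqrt(37746)/7 + 20816 = (9*sqrt(466))/7 + 20816 = 9*sqrt(466)/7 + 20816 = 20816 + 9*sqrt(466)/7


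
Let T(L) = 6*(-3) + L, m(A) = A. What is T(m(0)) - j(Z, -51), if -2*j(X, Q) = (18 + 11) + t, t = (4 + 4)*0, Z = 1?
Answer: -7/2 ≈ -3.5000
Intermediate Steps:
t = 0 (t = 8*0 = 0)
j(X, Q) = -29/2 (j(X, Q) = -((18 + 11) + 0)/2 = -(29 + 0)/2 = -½*29 = -29/2)
T(L) = -18 + L
T(m(0)) - j(Z, -51) = (-18 + 0) - 1*(-29/2) = -18 + 29/2 = -7/2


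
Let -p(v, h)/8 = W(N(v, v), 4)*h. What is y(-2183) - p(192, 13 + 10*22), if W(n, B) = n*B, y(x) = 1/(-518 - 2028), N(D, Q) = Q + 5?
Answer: 3739646271/2546 ≈ 1.4688e+6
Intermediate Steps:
N(D, Q) = 5 + Q
y(x) = -1/2546 (y(x) = 1/(-2546) = -1/2546)
W(n, B) = B*n
p(v, h) = -8*h*(20 + 4*v) (p(v, h) = -8*4*(5 + v)*h = -8*(20 + 4*v)*h = -8*h*(20 + 4*v))
y(-2183) - p(192, 13 + 10*22) = -1/2546 - (-32)*(13 + 10*22)*(5 + 192) = -1/2546 - (-32)*(13 + 220)*197 = -1/2546 - (-32)*233*197 = -1/2546 - 1*(-1468832) = -1/2546 + 1468832 = 3739646271/2546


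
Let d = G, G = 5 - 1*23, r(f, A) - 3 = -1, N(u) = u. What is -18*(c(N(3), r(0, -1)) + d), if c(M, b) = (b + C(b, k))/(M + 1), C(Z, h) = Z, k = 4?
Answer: 306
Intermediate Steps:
r(f, A) = 2 (r(f, A) = 3 - 1 = 2)
G = -18 (G = 5 - 23 = -18)
d = -18
c(M, b) = 2*b/(1 + M) (c(M, b) = (b + b)/(M + 1) = (2*b)/(1 + M) = 2*b/(1 + M))
-18*(c(N(3), r(0, -1)) + d) = -18*(2*2/(1 + 3) - 18) = -18*(2*2/4 - 18) = -18*(2*2*(¼) - 18) = -18*(1 - 18) = -18*(-17) = 306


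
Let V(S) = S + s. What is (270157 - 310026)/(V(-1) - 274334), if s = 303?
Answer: 39869/274032 ≈ 0.14549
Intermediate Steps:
V(S) = 303 + S (V(S) = S + 303 = 303 + S)
(270157 - 310026)/(V(-1) - 274334) = (270157 - 310026)/((303 - 1) - 274334) = -39869/(302 - 274334) = -39869/(-274032) = -39869*(-1/274032) = 39869/274032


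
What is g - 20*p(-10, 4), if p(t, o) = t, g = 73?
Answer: 273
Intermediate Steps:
g - 20*p(-10, 4) = 73 - 20*(-10) = 73 + 200 = 273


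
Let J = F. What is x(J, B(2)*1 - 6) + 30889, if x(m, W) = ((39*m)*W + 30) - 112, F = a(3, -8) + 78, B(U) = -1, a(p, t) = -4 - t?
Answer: 8421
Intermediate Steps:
F = 82 (F = (-4 - 1*(-8)) + 78 = (-4 + 8) + 78 = 4 + 78 = 82)
J = 82
x(m, W) = -82 + 39*W*m (x(m, W) = (39*W*m + 30) - 112 = (30 + 39*W*m) - 112 = -82 + 39*W*m)
x(J, B(2)*1 - 6) + 30889 = (-82 + 39*(-1*1 - 6)*82) + 30889 = (-82 + 39*(-1 - 6)*82) + 30889 = (-82 + 39*(-7)*82) + 30889 = (-82 - 22386) + 30889 = -22468 + 30889 = 8421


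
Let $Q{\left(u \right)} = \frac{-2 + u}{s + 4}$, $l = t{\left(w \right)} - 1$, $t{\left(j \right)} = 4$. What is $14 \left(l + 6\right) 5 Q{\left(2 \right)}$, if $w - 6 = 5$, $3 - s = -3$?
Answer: $0$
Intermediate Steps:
$s = 6$ ($s = 3 - -3 = 3 + 3 = 6$)
$w = 11$ ($w = 6 + 5 = 11$)
$l = 3$ ($l = 4 - 1 = 3$)
$Q{\left(u \right)} = - \frac{1}{5} + \frac{u}{10}$ ($Q{\left(u \right)} = \frac{-2 + u}{6 + 4} = \frac{-2 + u}{10} = \left(-2 + u\right) \frac{1}{10} = - \frac{1}{5} + \frac{u}{10}$)
$14 \left(l + 6\right) 5 Q{\left(2 \right)} = 14 \left(3 + 6\right) 5 \left(- \frac{1}{5} + \frac{1}{10} \cdot 2\right) = 14 \cdot 9 \cdot 5 \left(- \frac{1}{5} + \frac{1}{5}\right) = 14 \cdot 45 \cdot 0 = 630 \cdot 0 = 0$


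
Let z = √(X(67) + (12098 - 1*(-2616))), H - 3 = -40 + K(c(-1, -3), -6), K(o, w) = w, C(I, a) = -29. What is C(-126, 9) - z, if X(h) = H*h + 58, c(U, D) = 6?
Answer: -29 - √11891 ≈ -138.05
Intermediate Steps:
H = -43 (H = 3 + (-40 - 6) = 3 - 46 = -43)
X(h) = 58 - 43*h (X(h) = -43*h + 58 = 58 - 43*h)
z = √11891 (z = √((58 - 43*67) + (12098 - 1*(-2616))) = √((58 - 2881) + (12098 + 2616)) = √(-2823 + 14714) = √11891 ≈ 109.05)
C(-126, 9) - z = -29 - √11891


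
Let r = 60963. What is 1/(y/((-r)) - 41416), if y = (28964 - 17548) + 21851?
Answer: -20321/841625625 ≈ -2.4145e-5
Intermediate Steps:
y = 33267 (y = 11416 + 21851 = 33267)
1/(y/((-r)) - 41416) = 1/(33267/((-1*60963)) - 41416) = 1/(33267/(-60963) - 41416) = 1/(33267*(-1/60963) - 41416) = 1/(-11089/20321 - 41416) = 1/(-841625625/20321) = -20321/841625625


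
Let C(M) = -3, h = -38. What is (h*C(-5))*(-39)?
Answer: -4446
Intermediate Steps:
(h*C(-5))*(-39) = -38*(-3)*(-39) = 114*(-39) = -4446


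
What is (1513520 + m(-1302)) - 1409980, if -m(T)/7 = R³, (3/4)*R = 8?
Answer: 2566204/27 ≈ 95045.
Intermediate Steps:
R = 32/3 (R = (4/3)*8 = 32/3 ≈ 10.667)
m(T) = -229376/27 (m(T) = -7*(32/3)³ = -7*32768/27 = -229376/27)
(1513520 + m(-1302)) - 1409980 = (1513520 - 229376/27) - 1409980 = 40635664/27 - 1409980 = 2566204/27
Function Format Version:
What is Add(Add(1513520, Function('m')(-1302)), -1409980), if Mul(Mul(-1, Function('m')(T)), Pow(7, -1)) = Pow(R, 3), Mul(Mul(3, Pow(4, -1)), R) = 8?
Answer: Rational(2566204, 27) ≈ 95045.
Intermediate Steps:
R = Rational(32, 3) (R = Mul(Rational(4, 3), 8) = Rational(32, 3) ≈ 10.667)
Function('m')(T) = Rational(-229376, 27) (Function('m')(T) = Mul(-7, Pow(Rational(32, 3), 3)) = Mul(-7, Rational(32768, 27)) = Rational(-229376, 27))
Add(Add(1513520, Function('m')(-1302)), -1409980) = Add(Add(1513520, Rational(-229376, 27)), -1409980) = Add(Rational(40635664, 27), -1409980) = Rational(2566204, 27)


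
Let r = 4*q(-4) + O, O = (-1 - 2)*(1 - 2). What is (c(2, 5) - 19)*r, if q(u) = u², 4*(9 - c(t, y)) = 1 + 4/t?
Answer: -2881/4 ≈ -720.25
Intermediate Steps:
O = 3 (O = -3*(-1) = 3)
c(t, y) = 35/4 - 1/t (c(t, y) = 9 - (1 + 4/t)/4 = 9 + (-¼ - 1/t) = 35/4 - 1/t)
r = 67 (r = 4*(-4)² + 3 = 4*16 + 3 = 64 + 3 = 67)
(c(2, 5) - 19)*r = ((35/4 - 1/2) - 19)*67 = ((35/4 - 1*½) - 19)*67 = ((35/4 - ½) - 19)*67 = (33/4 - 19)*67 = -43/4*67 = -2881/4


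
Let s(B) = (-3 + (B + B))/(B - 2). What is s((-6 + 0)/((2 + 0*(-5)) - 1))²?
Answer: 225/64 ≈ 3.5156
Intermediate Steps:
s(B) = (-3 + 2*B)/(-2 + B)
s((-6 + 0)/((2 + 0*(-5)) - 1))² = ((-3 + 2*((-6 + 0)/((2 + 0*(-5)) - 1)))/(-2 + (-6 + 0)/((2 + 0*(-5)) - 1)))² = ((-3 + 2*(-6/((2 + 0) - 1)))/(-2 - 6/((2 + 0) - 1)))² = ((-3 + 2*(-6/(2 - 1)))/(-2 - 6/(2 - 1)))² = ((-3 + 2*(-6/1))/(-2 - 6/1))² = ((-3 + 2*(-6*1))/(-2 - 6*1))² = ((-3 + 2*(-6))/(-2 - 6))² = ((-3 - 12)/(-8))² = (-⅛*(-15))² = (15/8)² = 225/64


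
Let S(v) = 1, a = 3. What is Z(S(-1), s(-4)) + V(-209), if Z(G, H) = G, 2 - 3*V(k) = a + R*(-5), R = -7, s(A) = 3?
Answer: -11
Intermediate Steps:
V(k) = -12 (V(k) = ⅔ - (3 - 7*(-5))/3 = ⅔ - (3 + 35)/3 = ⅔ - ⅓*38 = ⅔ - 38/3 = -12)
Z(S(-1), s(-4)) + V(-209) = 1 - 12 = -11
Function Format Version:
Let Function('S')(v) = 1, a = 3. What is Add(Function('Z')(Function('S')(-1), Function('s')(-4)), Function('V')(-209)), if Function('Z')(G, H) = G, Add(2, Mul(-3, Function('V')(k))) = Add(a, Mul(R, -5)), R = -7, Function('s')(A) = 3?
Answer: -11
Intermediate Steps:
Function('V')(k) = -12 (Function('V')(k) = Add(Rational(2, 3), Mul(Rational(-1, 3), Add(3, Mul(-7, -5)))) = Add(Rational(2, 3), Mul(Rational(-1, 3), Add(3, 35))) = Add(Rational(2, 3), Mul(Rational(-1, 3), 38)) = Add(Rational(2, 3), Rational(-38, 3)) = -12)
Add(Function('Z')(Function('S')(-1), Function('s')(-4)), Function('V')(-209)) = Add(1, -12) = -11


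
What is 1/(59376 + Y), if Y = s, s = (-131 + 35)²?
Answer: 1/68592 ≈ 1.4579e-5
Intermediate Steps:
s = 9216 (s = (-96)² = 9216)
Y = 9216
1/(59376 + Y) = 1/(59376 + 9216) = 1/68592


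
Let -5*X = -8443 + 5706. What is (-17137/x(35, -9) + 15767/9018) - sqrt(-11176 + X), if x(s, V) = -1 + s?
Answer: -38501347/76653 - I*sqrt(265715)/5 ≈ -502.28 - 103.1*I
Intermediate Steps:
X = 2737/5 (X = -(-8443 + 5706)/5 = -1/5*(-2737) = 2737/5 ≈ 547.40)
(-17137/x(35, -9) + 15767/9018) - sqrt(-11176 + X) = (-17137/(-1 + 35) + 15767/9018) - sqrt(-11176 + 2737/5) = (-17137/34 + 15767*(1/9018)) - sqrt(-53143/5) = (-17137*1/34 + 15767/9018) - I*sqrt(265715)/5 = (-17137/34 + 15767/9018) - I*sqrt(265715)/5 = -38501347/76653 - I*sqrt(265715)/5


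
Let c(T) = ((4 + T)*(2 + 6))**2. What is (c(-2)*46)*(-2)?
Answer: -23552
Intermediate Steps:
c(T) = (32 + 8*T)**2 (c(T) = ((4 + T)*8)**2 = (32 + 8*T)**2)
(c(-2)*46)*(-2) = ((64*(4 - 2)**2)*46)*(-2) = ((64*2**2)*46)*(-2) = ((64*4)*46)*(-2) = (256*46)*(-2) = 11776*(-2) = -23552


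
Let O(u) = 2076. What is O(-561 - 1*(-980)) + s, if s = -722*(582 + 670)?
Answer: -901868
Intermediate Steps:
s = -903944 (s = -722*1252 = -903944)
O(-561 - 1*(-980)) + s = 2076 - 903944 = -901868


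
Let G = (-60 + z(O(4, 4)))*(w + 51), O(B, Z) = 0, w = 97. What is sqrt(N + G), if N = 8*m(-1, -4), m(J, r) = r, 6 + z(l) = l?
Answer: 70*I*sqrt(2) ≈ 98.995*I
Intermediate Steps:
z(l) = -6 + l
N = -32 (N = 8*(-4) = -32)
G = -9768 (G = (-60 + (-6 + 0))*(97 + 51) = (-60 - 6)*148 = -66*148 = -9768)
sqrt(N + G) = sqrt(-32 - 9768) = sqrt(-9800) = 70*I*sqrt(2)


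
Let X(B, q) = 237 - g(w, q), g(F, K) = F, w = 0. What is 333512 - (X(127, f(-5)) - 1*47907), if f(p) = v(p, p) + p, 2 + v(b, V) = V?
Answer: 381182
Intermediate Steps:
v(b, V) = -2 + V
f(p) = -2 + 2*p (f(p) = (-2 + p) + p = -2 + 2*p)
X(B, q) = 237 (X(B, q) = 237 - 1*0 = 237 + 0 = 237)
333512 - (X(127, f(-5)) - 1*47907) = 333512 - (237 - 1*47907) = 333512 - (237 - 47907) = 333512 - 1*(-47670) = 333512 + 47670 = 381182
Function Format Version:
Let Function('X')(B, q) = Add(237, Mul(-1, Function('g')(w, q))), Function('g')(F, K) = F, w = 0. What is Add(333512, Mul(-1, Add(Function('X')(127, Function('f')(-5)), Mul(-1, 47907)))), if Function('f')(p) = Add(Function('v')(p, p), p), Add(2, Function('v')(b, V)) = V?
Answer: 381182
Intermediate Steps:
Function('v')(b, V) = Add(-2, V)
Function('f')(p) = Add(-2, Mul(2, p)) (Function('f')(p) = Add(Add(-2, p), p) = Add(-2, Mul(2, p)))
Function('X')(B, q) = 237 (Function('X')(B, q) = Add(237, Mul(-1, 0)) = Add(237, 0) = 237)
Add(333512, Mul(-1, Add(Function('X')(127, Function('f')(-5)), Mul(-1, 47907)))) = Add(333512, Mul(-1, Add(237, Mul(-1, 47907)))) = Add(333512, Mul(-1, Add(237, -47907))) = Add(333512, Mul(-1, -47670)) = Add(333512, 47670) = 381182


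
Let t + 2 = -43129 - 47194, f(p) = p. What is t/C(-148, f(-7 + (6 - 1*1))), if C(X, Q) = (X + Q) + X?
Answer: 90325/298 ≈ 303.10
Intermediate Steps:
C(X, Q) = Q + 2*X (C(X, Q) = (Q + X) + X = Q + 2*X)
t = -90325 (t = -2 + (-43129 - 47194) = -2 - 90323 = -90325)
t/C(-148, f(-7 + (6 - 1*1))) = -90325/((-7 + (6 - 1*1)) + 2*(-148)) = -90325/((-7 + (6 - 1)) - 296) = -90325/((-7 + 5) - 296) = -90325/(-2 - 296) = -90325/(-298) = -90325*(-1/298) = 90325/298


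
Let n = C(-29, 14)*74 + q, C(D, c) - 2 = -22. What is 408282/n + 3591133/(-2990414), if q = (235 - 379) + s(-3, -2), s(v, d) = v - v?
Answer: -6259001065/24777716 ≈ -252.61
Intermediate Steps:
C(D, c) = -20 (C(D, c) = 2 - 22 = -20)
s(v, d) = 0
q = -144 (q = (235 - 379) + 0 = -144 + 0 = -144)
n = -1624 (n = -20*74 - 144 = -1480 - 144 = -1624)
408282/n + 3591133/(-2990414) = 408282/(-1624) + 3591133/(-2990414) = 408282*(-1/1624) + 3591133*(-1/2990414) = -29163/116 - 513019/427202 = -6259001065/24777716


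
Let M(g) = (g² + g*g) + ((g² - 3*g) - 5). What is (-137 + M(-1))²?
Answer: 18496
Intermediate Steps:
M(g) = -5 - 3*g + 3*g² (M(g) = (g² + g²) + (-5 + g² - 3*g) = 2*g² + (-5 + g² - 3*g) = -5 - 3*g + 3*g²)
(-137 + M(-1))² = (-137 + (-5 - 3*(-1) + 3*(-1)²))² = (-137 + (-5 + 3 + 3*1))² = (-137 + (-5 + 3 + 3))² = (-137 + 1)² = (-136)² = 18496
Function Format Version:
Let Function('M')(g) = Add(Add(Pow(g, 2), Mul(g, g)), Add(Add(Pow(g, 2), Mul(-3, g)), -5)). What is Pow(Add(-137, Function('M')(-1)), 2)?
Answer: 18496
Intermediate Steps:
Function('M')(g) = Add(-5, Mul(-3, g), Mul(3, Pow(g, 2))) (Function('M')(g) = Add(Add(Pow(g, 2), Pow(g, 2)), Add(-5, Pow(g, 2), Mul(-3, g))) = Add(Mul(2, Pow(g, 2)), Add(-5, Pow(g, 2), Mul(-3, g))) = Add(-5, Mul(-3, g), Mul(3, Pow(g, 2))))
Pow(Add(-137, Function('M')(-1)), 2) = Pow(Add(-137, Add(-5, Mul(-3, -1), Mul(3, Pow(-1, 2)))), 2) = Pow(Add(-137, Add(-5, 3, Mul(3, 1))), 2) = Pow(Add(-137, Add(-5, 3, 3)), 2) = Pow(Add(-137, 1), 2) = Pow(-136, 2) = 18496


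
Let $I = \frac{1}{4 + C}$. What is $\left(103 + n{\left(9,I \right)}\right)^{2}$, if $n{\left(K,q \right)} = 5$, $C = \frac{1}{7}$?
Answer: $11664$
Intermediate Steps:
$C = \frac{1}{7} \approx 0.14286$
$I = \frac{7}{29}$ ($I = \frac{1}{4 + \frac{1}{7}} = \frac{1}{\frac{29}{7}} = \frac{7}{29} \approx 0.24138$)
$\left(103 + n{\left(9,I \right)}\right)^{2} = \left(103 + 5\right)^{2} = 108^{2} = 11664$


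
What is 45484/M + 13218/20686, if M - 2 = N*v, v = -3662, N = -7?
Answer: 159967334/66288287 ≈ 2.4132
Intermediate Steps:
M = 25636 (M = 2 - 7*(-3662) = 2 + 25634 = 25636)
45484/M + 13218/20686 = 45484/25636 + 13218/20686 = 45484*(1/25636) + 13218*(1/20686) = 11371/6409 + 6609/10343 = 159967334/66288287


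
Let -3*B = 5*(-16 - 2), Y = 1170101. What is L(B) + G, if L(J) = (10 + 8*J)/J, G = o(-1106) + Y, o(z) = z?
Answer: 3507010/3 ≈ 1.1690e+6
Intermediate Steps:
B = 30 (B = -5*(-16 - 2)/3 = -5*(-18)/3 = -1/3*(-90) = 30)
G = 1168995 (G = -1106 + 1170101 = 1168995)
L(J) = (10 + 8*J)/J
L(B) + G = (8 + 10/30) + 1168995 = (8 + 10*(1/30)) + 1168995 = (8 + 1/3) + 1168995 = 25/3 + 1168995 = 3507010/3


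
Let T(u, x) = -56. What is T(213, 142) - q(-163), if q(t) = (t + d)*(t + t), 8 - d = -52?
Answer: -33634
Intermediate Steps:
d = 60 (d = 8 - 1*(-52) = 8 + 52 = 60)
q(t) = 2*t*(60 + t) (q(t) = (t + 60)*(t + t) = (60 + t)*(2*t) = 2*t*(60 + t))
T(213, 142) - q(-163) = -56 - 2*(-163)*(60 - 163) = -56 - 2*(-163)*(-103) = -56 - 1*33578 = -56 - 33578 = -33634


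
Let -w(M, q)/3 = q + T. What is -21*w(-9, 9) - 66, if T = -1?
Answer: 438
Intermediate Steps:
w(M, q) = 3 - 3*q (w(M, q) = -3*(q - 1) = -3*(-1 + q) = 3 - 3*q)
-21*w(-9, 9) - 66 = -21*(3 - 3*9) - 66 = -21*(3 - 27) - 66 = -21*(-24) - 66 = 504 - 66 = 438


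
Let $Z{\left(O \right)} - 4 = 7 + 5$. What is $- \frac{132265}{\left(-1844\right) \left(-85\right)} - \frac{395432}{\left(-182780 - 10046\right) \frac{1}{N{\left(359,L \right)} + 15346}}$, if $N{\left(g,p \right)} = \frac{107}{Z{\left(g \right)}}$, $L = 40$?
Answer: $\frac{47576712321925}{1511177362} \approx 31483.0$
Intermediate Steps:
$Z{\left(O \right)} = 16$ ($Z{\left(O \right)} = 4 + \left(7 + 5\right) = 4 + 12 = 16$)
$N{\left(g,p \right)} = \frac{107}{16}$
$- \frac{132265}{\left(-1844\right) \left(-85\right)} - \frac{395432}{\left(-182780 - 10046\right) \frac{1}{N{\left(359,L \right)} + 15346}} = - \frac{132265}{\left(-1844\right) \left(-85\right)} - \frac{395432}{\left(-182780 - 10046\right) \frac{1}{\frac{107}{16} + 15346}} = - \frac{132265}{156740} - \frac{395432}{\left(-192826\right) \frac{1}{\frac{245643}{16}}} = \left(-132265\right) \frac{1}{156740} - \frac{395432}{\left(-192826\right) \frac{16}{245643}} = - \frac{26453}{31348} - \frac{395432}{- \frac{3085216}{245643}} = - \frac{26453}{31348} - - \frac{12141887847}{385652} = - \frac{26453}{31348} + \frac{12141887847}{385652} = \frac{47576712321925}{1511177362}$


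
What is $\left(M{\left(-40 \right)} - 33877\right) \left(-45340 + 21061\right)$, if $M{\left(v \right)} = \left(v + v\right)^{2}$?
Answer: $667114083$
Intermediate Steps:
$M{\left(v \right)} = 4 v^{2}$ ($M{\left(v \right)} = \left(2 v\right)^{2} = 4 v^{2}$)
$\left(M{\left(-40 \right)} - 33877\right) \left(-45340 + 21061\right) = \left(4 \left(-40\right)^{2} - 33877\right) \left(-45340 + 21061\right) = \left(4 \cdot 1600 - 33877\right) \left(-24279\right) = \left(6400 - 33877\right) \left(-24279\right) = \left(-27477\right) \left(-24279\right) = 667114083$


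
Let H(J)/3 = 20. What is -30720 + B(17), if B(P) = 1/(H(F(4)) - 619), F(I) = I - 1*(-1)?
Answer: -17172481/559 ≈ -30720.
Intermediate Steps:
F(I) = 1 + I (F(I) = I + 1 = 1 + I)
H(J) = 60 (H(J) = 3*20 = 60)
B(P) = -1/559 (B(P) = 1/(60 - 619) = 1/(-559) = -1/559)
-30720 + B(17) = -30720 - 1/559 = -17172481/559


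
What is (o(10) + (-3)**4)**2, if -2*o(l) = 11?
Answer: 22801/4 ≈ 5700.3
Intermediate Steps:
o(l) = -11/2 (o(l) = -1/2*11 = -11/2)
(o(10) + (-3)**4)**2 = (-11/2 + (-3)**4)**2 = (-11/2 + 81)**2 = (151/2)**2 = 22801/4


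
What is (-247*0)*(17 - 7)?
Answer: 0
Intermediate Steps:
(-247*0)*(17 - 7) = -19*0*10 = 0*10 = 0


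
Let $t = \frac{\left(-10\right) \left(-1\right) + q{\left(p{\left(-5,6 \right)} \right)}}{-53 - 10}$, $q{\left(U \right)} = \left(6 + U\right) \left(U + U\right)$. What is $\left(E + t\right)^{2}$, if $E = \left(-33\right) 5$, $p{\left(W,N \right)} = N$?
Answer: $\frac{2271049}{81} \approx 28038.0$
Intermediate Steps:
$q{\left(U \right)} = 2 U \left(6 + U\right)$ ($q{\left(U \right)} = \left(6 + U\right) 2 U = 2 U \left(6 + U\right)$)
$t = - \frac{22}{9}$ ($t = \frac{\left(-10\right) \left(-1\right) + 2 \cdot 6 \left(6 + 6\right)}{-53 - 10} = \frac{10 + 2 \cdot 6 \cdot 12}{-63} = \left(10 + 144\right) \left(- \frac{1}{63}\right) = 154 \left(- \frac{1}{63}\right) = - \frac{22}{9} \approx -2.4444$)
$E = -165$
$\left(E + t\right)^{2} = \left(-165 - \frac{22}{9}\right)^{2} = \left(- \frac{1507}{9}\right)^{2} = \frac{2271049}{81}$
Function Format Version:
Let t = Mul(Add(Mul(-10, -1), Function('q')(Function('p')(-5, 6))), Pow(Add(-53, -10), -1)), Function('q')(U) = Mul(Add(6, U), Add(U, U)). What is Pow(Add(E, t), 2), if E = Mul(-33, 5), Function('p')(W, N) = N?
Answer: Rational(2271049, 81) ≈ 28038.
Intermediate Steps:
Function('q')(U) = Mul(2, U, Add(6, U)) (Function('q')(U) = Mul(Add(6, U), Mul(2, U)) = Mul(2, U, Add(6, U)))
t = Rational(-22, 9) (t = Mul(Add(Mul(-10, -1), Mul(2, 6, Add(6, 6))), Pow(Add(-53, -10), -1)) = Mul(Add(10, Mul(2, 6, 12)), Pow(-63, -1)) = Mul(Add(10, 144), Rational(-1, 63)) = Mul(154, Rational(-1, 63)) = Rational(-22, 9) ≈ -2.4444)
E = -165
Pow(Add(E, t), 2) = Pow(Add(-165, Rational(-22, 9)), 2) = Pow(Rational(-1507, 9), 2) = Rational(2271049, 81)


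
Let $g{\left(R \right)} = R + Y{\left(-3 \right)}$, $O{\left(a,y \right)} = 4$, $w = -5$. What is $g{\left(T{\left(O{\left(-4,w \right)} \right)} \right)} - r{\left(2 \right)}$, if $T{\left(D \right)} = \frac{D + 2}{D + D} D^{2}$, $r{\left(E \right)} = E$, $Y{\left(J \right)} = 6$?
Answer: $16$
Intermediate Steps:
$T{\left(D \right)} = \frac{D \left(2 + D\right)}{2}$ ($T{\left(D \right)} = \frac{2 + D}{2 D} D^{2} = \frac{D \left(2 + D\right)}{2}$)
$g{\left(R \right)} = 6 + R$ ($g{\left(R \right)} = R + 6 = 6 + R$)
$g{\left(T{\left(O{\left(-4,w \right)} \right)} \right)} - r{\left(2 \right)} = \left(6 + \frac{1}{2} \cdot 4 \left(2 + 4\right)\right) - 2 = \left(6 + \frac{1}{2} \cdot 4 \cdot 6\right) - 2 = \left(6 + 12\right) - 2 = 18 - 2 = 16$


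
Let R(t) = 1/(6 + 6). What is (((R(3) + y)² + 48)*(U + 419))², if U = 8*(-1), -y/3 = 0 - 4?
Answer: 14648753462161/2304 ≈ 6.3580e+9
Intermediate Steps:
y = 12 (y = -3*(0 - 4) = -3*(-4) = 12)
R(t) = 1/12
U = -8
(((R(3) + y)² + 48)*(U + 419))² = (((1/12 + 12)² + 48)*(-8 + 419))² = (((145/12)² + 48)*411)² = ((21025/144 + 48)*411)² = ((27937/144)*411)² = (3827369/48)² = 14648753462161/2304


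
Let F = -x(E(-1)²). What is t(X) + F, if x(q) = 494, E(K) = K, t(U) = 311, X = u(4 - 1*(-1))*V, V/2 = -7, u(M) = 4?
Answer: -183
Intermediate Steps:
V = -14 (V = 2*(-7) = -14)
X = -56 (X = 4*(-14) = -56)
F = -494 (F = -1*494 = -494)
t(X) + F = 311 - 494 = -183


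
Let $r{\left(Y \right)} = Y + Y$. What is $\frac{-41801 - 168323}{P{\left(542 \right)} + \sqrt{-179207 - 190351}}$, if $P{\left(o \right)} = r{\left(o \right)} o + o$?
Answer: $- \frac{8826258620}{24701906747} + \frac{315186 i \sqrt{838}}{24701906747} \approx -0.35731 + 0.00036937 i$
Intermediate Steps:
$r{\left(Y \right)} = 2 Y$
$P{\left(o \right)} = o + 2 o^{2}$ ($P{\left(o \right)} = 2 o o + o = 2 o^{2} + o = o + 2 o^{2}$)
$\frac{-41801 - 168323}{P{\left(542 \right)} + \sqrt{-179207 - 190351}} = \frac{-41801 - 168323}{542 \left(1 + 2 \cdot 542\right) + \sqrt{-179207 - 190351}} = - \frac{210124}{542 \left(1 + 1084\right) + \sqrt{-369558}} = - \frac{210124}{542 \cdot 1085 + 21 i \sqrt{838}} = - \frac{210124}{588070 + 21 i \sqrt{838}}$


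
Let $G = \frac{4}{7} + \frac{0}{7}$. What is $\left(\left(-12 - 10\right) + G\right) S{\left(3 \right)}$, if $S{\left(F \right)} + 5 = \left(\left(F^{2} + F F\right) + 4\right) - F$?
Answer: $-300$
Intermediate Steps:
$S{\left(F \right)} = -1 - F + 2 F^{2}$ ($S{\left(F \right)} = -5 - \left(-4 + F - F^{2} - F F\right) = -5 - \left(-4 + F - 2 F^{2}\right) = -5 + \left(4 - F + 2 F^{2}\right) = -1 - F + 2 F^{2}$)
$G = \frac{4}{7}$ ($G = 4 \cdot \frac{1}{7} + 0 \cdot \frac{1}{7} = \frac{4}{7} + 0 = \frac{4}{7} \approx 0.57143$)
$\left(\left(-12 - 10\right) + G\right) S{\left(3 \right)} = \left(\left(-12 - 10\right) + \frac{4}{7}\right) \left(-1 - 3 + 2 \cdot 3^{2}\right) = \left(\left(-12 - 10\right) + \frac{4}{7}\right) \left(-1 - 3 + 2 \cdot 9\right) = \left(-22 + \frac{4}{7}\right) \left(-1 - 3 + 18\right) = \left(- \frac{150}{7}\right) 14 = -300$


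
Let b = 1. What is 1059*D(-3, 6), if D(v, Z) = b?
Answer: 1059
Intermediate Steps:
D(v, Z) = 1
1059*D(-3, 6) = 1059*1 = 1059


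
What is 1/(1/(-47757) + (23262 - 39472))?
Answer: -47757/774140971 ≈ -6.1690e-5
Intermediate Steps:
1/(1/(-47757) + (23262 - 39472)) = 1/(-1/47757 - 16210) = 1/(-774140971/47757) = -47757/774140971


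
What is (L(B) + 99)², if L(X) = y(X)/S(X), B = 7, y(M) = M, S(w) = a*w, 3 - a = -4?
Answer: 481636/49 ≈ 9829.3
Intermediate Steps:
a = 7 (a = 3 - 1*(-4) = 3 + 4 = 7)
S(w) = 7*w
L(X) = ⅐ (L(X) = X/((7*X)) = X*(1/(7*X)) = ⅐)
(L(B) + 99)² = (⅐ + 99)² = (694/7)² = 481636/49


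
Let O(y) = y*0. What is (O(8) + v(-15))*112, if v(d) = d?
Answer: -1680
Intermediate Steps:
O(y) = 0
(O(8) + v(-15))*112 = (0 - 15)*112 = -15*112 = -1680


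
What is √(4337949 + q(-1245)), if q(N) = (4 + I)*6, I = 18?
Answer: 3*√482009 ≈ 2082.8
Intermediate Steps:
q(N) = 132 (q(N) = (4 + 18)*6 = 22*6 = 132)
√(4337949 + q(-1245)) = √(4337949 + 132) = √4338081 = 3*√482009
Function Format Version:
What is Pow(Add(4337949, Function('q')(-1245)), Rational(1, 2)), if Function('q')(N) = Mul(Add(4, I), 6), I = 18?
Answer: Mul(3, Pow(482009, Rational(1, 2))) ≈ 2082.8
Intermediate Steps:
Function('q')(N) = 132 (Function('q')(N) = Mul(Add(4, 18), 6) = Mul(22, 6) = 132)
Pow(Add(4337949, Function('q')(-1245)), Rational(1, 2)) = Pow(Add(4337949, 132), Rational(1, 2)) = Pow(4338081, Rational(1, 2)) = Mul(3, Pow(482009, Rational(1, 2)))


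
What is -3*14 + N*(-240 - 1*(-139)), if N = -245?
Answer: 24703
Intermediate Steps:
-3*14 + N*(-240 - 1*(-139)) = -3*14 - 245*(-240 - 1*(-139)) = -42 - 245*(-240 + 139) = -42 - 245*(-101) = -42 + 24745 = 24703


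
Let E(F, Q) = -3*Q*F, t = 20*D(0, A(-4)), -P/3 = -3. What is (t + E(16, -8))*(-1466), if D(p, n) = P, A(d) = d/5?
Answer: -826824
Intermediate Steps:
P = 9 (P = -3*(-3) = 9)
A(d) = d/5 (A(d) = d*(⅕) = d/5)
D(p, n) = 9
t = 180 (t = 20*9 = 180)
E(F, Q) = -3*F*Q
(t + E(16, -8))*(-1466) = (180 - 3*16*(-8))*(-1466) = (180 + 384)*(-1466) = 564*(-1466) = -826824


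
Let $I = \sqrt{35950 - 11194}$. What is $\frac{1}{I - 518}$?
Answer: $- \frac{259}{121784} - \frac{\sqrt{6189}}{121784} \approx -0.0027727$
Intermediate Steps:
$I = 2 \sqrt{6189}$ ($I = \sqrt{24756} = 2 \sqrt{6189} \approx 157.34$)
$\frac{1}{I - 518} = \frac{1}{2 \sqrt{6189} - 518} = \frac{1}{-518 + 2 \sqrt{6189}}$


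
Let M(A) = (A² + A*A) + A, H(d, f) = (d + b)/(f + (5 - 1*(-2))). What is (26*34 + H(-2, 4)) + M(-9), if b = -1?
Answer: 11404/11 ≈ 1036.7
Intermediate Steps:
H(d, f) = (-1 + d)/(7 + f) (H(d, f) = (d - 1)/(f + (5 - 1*(-2))) = (-1 + d)/(f + (5 + 2)) = (-1 + d)/(f + 7) = (-1 + d)/(7 + f))
M(A) = A + 2*A² (M(A) = (A² + A²) + A = 2*A² + A = A + 2*A²)
(26*34 + H(-2, 4)) + M(-9) = (26*34 + (-1 - 2)/(7 + 4)) - 9*(1 + 2*(-9)) = (884 - 3/11) - 9*(1 - 18) = (884 + (1/11)*(-3)) - 9*(-17) = (884 - 3/11) + 153 = 9721/11 + 153 = 11404/11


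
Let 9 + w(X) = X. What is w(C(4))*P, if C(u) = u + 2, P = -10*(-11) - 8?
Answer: -306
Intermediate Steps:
P = 102 (P = 110 - 8 = 102)
C(u) = 2 + u
w(X) = -9 + X
w(C(4))*P = (-9 + (2 + 4))*102 = (-9 + 6)*102 = -3*102 = -306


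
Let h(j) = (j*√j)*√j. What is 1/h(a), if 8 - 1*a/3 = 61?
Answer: 1/25281 ≈ 3.9555e-5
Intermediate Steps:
a = -159 (a = 24 - 3*61 = 24 - 183 = -159)
h(j) = j² (h(j) = j^(3/2)*√j = j²)
1/h(a) = 1/((-159)²) = 1/25281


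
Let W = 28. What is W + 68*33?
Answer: 2272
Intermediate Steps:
W + 68*33 = 28 + 68*33 = 28 + 2244 = 2272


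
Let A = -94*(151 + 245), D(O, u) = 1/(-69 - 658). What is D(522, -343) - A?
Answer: 27061847/727 ≈ 37224.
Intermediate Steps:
D(O, u) = -1/727 (D(O, u) = 1/(-727) = -1/727)
A = -37224 (A = -94*396 = -37224)
D(522, -343) - A = -1/727 - 1*(-37224) = -1/727 + 37224 = 27061847/727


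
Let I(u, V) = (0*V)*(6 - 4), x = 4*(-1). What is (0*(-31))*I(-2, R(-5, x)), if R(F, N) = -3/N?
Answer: 0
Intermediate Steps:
x = -4
I(u, V) = 0 (I(u, V) = 0*2 = 0)
(0*(-31))*I(-2, R(-5, x)) = (0*(-31))*0 = 0*0 = 0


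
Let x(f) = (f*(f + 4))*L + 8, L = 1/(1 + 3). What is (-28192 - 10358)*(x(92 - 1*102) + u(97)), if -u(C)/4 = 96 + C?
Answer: 28873950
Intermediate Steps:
L = ¼ (L = 1/4 = ¼ ≈ 0.25000)
u(C) = -384 - 4*C (u(C) = -4*(96 + C) = -384 - 4*C)
x(f) = 8 + f*(4 + f)/4 (x(f) = (f*(f + 4))*(¼) + 8 = (f*(4 + f))*(¼) + 8 = f*(4 + f)/4 + 8 = 8 + f*(4 + f)/4)
(-28192 - 10358)*(x(92 - 1*102) + u(97)) = (-28192 - 10358)*((8 + (92 - 1*102) + (92 - 1*102)²/4) + (-384 - 4*97)) = -38550*((8 + (92 - 102) + (92 - 102)²/4) + (-384 - 388)) = -38550*((8 - 10 + (¼)*(-10)²) - 772) = -38550*((8 - 10 + (¼)*100) - 772) = -38550*((8 - 10 + 25) - 772) = -38550*(23 - 772) = -38550*(-749) = 28873950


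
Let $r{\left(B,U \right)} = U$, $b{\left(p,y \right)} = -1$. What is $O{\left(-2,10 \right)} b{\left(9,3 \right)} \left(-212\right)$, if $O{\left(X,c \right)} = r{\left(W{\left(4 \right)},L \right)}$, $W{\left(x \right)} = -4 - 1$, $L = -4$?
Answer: $-848$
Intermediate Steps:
$W{\left(x \right)} = -5$ ($W{\left(x \right)} = -4 - 1 = -5$)
$O{\left(X,c \right)} = -4$
$O{\left(-2,10 \right)} b{\left(9,3 \right)} \left(-212\right) = \left(-4\right) \left(-1\right) \left(-212\right) = 4 \left(-212\right) = -848$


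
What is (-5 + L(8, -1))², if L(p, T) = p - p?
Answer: 25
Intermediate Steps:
L(p, T) = 0
(-5 + L(8, -1))² = (-5 + 0)² = (-5)² = 25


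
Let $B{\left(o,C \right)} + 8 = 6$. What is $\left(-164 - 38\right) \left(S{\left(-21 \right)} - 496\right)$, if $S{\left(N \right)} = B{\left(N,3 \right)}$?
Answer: $100596$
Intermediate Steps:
$B{\left(o,C \right)} = -2$ ($B{\left(o,C \right)} = -8 + 6 = -2$)
$S{\left(N \right)} = -2$
$\left(-164 - 38\right) \left(S{\left(-21 \right)} - 496\right) = \left(-164 - 38\right) \left(-2 - 496\right) = \left(-202\right) \left(-498\right) = 100596$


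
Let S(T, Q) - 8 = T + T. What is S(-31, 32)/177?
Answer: -18/59 ≈ -0.30508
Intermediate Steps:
S(T, Q) = 8 + 2*T (S(T, Q) = 8 + (T + T) = 8 + 2*T)
S(-31, 32)/177 = (8 + 2*(-31))/177 = (8 - 62)*(1/177) = -54*1/177 = -18/59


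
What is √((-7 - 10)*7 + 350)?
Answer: √231 ≈ 15.199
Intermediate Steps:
√((-7 - 10)*7 + 350) = √(-17*7 + 350) = √(-119 + 350) = √231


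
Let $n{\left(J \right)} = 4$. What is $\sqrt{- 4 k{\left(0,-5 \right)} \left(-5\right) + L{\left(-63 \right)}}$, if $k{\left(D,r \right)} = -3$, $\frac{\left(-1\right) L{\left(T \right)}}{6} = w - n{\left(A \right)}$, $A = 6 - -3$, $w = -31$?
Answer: $5 \sqrt{6} \approx 12.247$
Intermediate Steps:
$A = 9$ ($A = 6 + 3 = 9$)
$L{\left(T \right)} = 210$ ($L{\left(T \right)} = - 6 \left(-31 - 4\right) = \left(-6\right) \left(-35\right) = 210$)
$\sqrt{- 4 k{\left(0,-5 \right)} \left(-5\right) + L{\left(-63 \right)}} = \sqrt{\left(-4\right) \left(-3\right) \left(-5\right) + 210} = \sqrt{12 \left(-5\right) + 210} = \sqrt{-60 + 210} = \sqrt{150} = 5 \sqrt{6}$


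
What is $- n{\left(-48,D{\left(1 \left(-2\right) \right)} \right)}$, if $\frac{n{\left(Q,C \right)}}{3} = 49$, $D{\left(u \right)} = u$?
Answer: $-147$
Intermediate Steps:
$n{\left(Q,C \right)} = 147$ ($n{\left(Q,C \right)} = 3 \cdot 49 = 147$)
$- n{\left(-48,D{\left(1 \left(-2\right) \right)} \right)} = \left(-1\right) 147 = -147$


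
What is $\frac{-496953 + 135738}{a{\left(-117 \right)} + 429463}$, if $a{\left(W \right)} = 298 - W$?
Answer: $- \frac{361215}{429878} \approx -0.84027$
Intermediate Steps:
$\frac{-496953 + 135738}{a{\left(-117 \right)} + 429463} = \frac{-496953 + 135738}{\left(298 - -117\right) + 429463} = - \frac{361215}{\left(298 + 117\right) + 429463} = - \frac{361215}{415 + 429463} = - \frac{361215}{429878}$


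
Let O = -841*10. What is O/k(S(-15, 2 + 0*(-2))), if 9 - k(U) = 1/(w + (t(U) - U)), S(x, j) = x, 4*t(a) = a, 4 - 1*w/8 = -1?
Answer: -1724050/1841 ≈ -936.47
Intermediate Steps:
w = 40 (w = 32 - 8*(-1) = 32 + 8 = 40)
t(a) = a/4
k(U) = 9 - 1/(40 - 3*U/4) (k(U) = 9 - 1/(40 + (U/4 - U)) = 9 - 1/(40 - 3*U/4))
O = -8410
O/k(S(-15, 2 + 0*(-2))) = -8410*(160 - 3*(-15))/(1436 - 27*(-15)) = -8410*(160 + 45)/(1436 + 405) = -8410/(1841/205) = -8410/((1/205)*1841) = -8410/1841/205 = -8410*205/1841 = -1724050/1841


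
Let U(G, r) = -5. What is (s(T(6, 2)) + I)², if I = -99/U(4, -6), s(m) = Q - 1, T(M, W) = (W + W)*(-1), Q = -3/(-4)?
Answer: 152881/400 ≈ 382.20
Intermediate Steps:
Q = ¾ (Q = -3*(-¼) = ¾ ≈ 0.75000)
T(M, W) = -2*W (T(M, W) = (2*W)*(-1) = -2*W)
s(m) = -¼ (s(m) = ¾ - 1 = -¼)
I = 99/5 (I = -99/(-5) = -99*(-⅕) = 99/5 ≈ 19.800)
(s(T(6, 2)) + I)² = (-¼ + 99/5)² = (391/20)² = 152881/400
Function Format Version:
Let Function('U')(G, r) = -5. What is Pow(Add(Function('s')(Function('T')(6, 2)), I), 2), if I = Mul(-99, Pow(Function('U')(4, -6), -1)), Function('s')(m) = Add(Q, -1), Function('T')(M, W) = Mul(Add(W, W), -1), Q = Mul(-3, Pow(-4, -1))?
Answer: Rational(152881, 400) ≈ 382.20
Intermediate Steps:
Q = Rational(3, 4) (Q = Mul(-3, Rational(-1, 4)) = Rational(3, 4) ≈ 0.75000)
Function('T')(M, W) = Mul(-2, W) (Function('T')(M, W) = Mul(Mul(2, W), -1) = Mul(-2, W))
Function('s')(m) = Rational(-1, 4) (Function('s')(m) = Add(Rational(3, 4), -1) = Rational(-1, 4))
I = Rational(99, 5) (I = Mul(-99, Pow(-5, -1)) = Mul(-99, Rational(-1, 5)) = Rational(99, 5) ≈ 19.800)
Pow(Add(Function('s')(Function('T')(6, 2)), I), 2) = Pow(Add(Rational(-1, 4), Rational(99, 5)), 2) = Pow(Rational(391, 20), 2) = Rational(152881, 400)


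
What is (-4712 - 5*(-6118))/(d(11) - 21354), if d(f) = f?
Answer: -25878/21343 ≈ -1.2125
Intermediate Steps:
(-4712 - 5*(-6118))/(d(11) - 21354) = (-4712 - 5*(-6118))/(11 - 21354) = (-4712 + 30590)/(-21343) = 25878*(-1/21343) = -25878/21343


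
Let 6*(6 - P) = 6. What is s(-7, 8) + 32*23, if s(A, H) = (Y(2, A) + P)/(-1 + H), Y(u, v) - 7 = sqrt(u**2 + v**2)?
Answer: 5164/7 + sqrt(53)/7 ≈ 738.75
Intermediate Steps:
Y(u, v) = 7 + sqrt(u**2 + v**2)
P = 5 (P = 6 - 1/6*6 = 6 - 1 = 5)
s(A, H) = (12 + sqrt(4 + A**2))/(-1 + H) (s(A, H) = ((7 + sqrt(2**2 + A**2)) + 5)/(-1 + H) = ((7 + sqrt(4 + A**2)) + 5)/(-1 + H) = (12 + sqrt(4 + A**2))/(-1 + H))
s(-7, 8) + 32*23 = (12 + sqrt(4 + (-7)**2))/(-1 + 8) + 32*23 = (12 + sqrt(4 + 49))/7 + 736 = (12 + sqrt(53))/7 + 736 = (12/7 + sqrt(53)/7) + 736 = 5164/7 + sqrt(53)/7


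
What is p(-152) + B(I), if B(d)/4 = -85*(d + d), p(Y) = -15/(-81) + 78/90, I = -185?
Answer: 16983142/135 ≈ 1.2580e+5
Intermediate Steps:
p(Y) = 142/135 (p(Y) = -15*(-1/81) + 78*(1/90) = 5/27 + 13/15 = 142/135)
B(d) = -680*d (B(d) = 4*(-85*(d + d)) = 4*(-170*d) = -680*d)
p(-152) + B(I) = 142/135 - 680*(-185) = 142/135 + 125800 = 16983142/135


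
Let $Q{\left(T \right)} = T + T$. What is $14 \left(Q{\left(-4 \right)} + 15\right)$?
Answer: $98$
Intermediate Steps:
$Q{\left(T \right)} = 2 T$
$14 \left(Q{\left(-4 \right)} + 15\right) = 14 \left(2 \left(-4\right) + 15\right) = 14 \left(-8 + 15\right) = 14 \cdot 7 = 98$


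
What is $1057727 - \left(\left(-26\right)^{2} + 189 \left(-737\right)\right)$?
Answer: $1196344$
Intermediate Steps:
$1057727 - \left(\left(-26\right)^{2} + 189 \left(-737\right)\right) = 1057727 - \left(676 - 139293\right) = 1057727 - -138617 = 1057727 + 138617 = 1196344$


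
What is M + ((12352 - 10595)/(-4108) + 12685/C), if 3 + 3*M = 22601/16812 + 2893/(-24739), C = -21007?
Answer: -152705085098533/94122016388946 ≈ -1.6224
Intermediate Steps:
M = -67022471/113430564 (M = -1 + (22601/16812 + 2893/(-24739))/3 = -1 + (22601*(1/16812) + 2893*(-1/24739))/3 = -1 + (22601/16812 - 263/2249)/3 = -1 + (1/3)*(46408093/37810188) = -1 + 46408093/113430564 = -67022471/113430564 ≈ -0.59087)
M + ((12352 - 10595)/(-4108) + 12685/C) = -67022471/113430564 + ((12352 - 10595)/(-4108) + 12685/(-21007)) = -67022471/113430564 + (1757*(-1/4108) + 12685*(-1/21007)) = -67022471/113430564 + (-1757/4108 - 12685/21007) = -67022471/113430564 - 89019279/86296756 = -152705085098533/94122016388946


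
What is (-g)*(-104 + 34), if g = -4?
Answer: -280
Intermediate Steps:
(-g)*(-104 + 34) = (-1*(-4))*(-104 + 34) = 4*(-70) = -280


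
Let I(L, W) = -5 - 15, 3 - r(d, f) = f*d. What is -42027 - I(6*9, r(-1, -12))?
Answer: -42007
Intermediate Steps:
r(d, f) = 3 - d*f (r(d, f) = 3 - f*d = 3 - d*f)
I(L, W) = -20
-42027 - I(6*9, r(-1, -12)) = -42027 - 1*(-20) = -42027 + 20 = -42007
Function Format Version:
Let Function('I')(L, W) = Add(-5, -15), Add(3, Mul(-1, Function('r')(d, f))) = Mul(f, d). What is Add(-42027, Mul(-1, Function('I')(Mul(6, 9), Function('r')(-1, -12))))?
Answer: -42007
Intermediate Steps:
Function('r')(d, f) = Add(3, Mul(-1, d, f)) (Function('r')(d, f) = Add(3, Mul(-1, Mul(f, d))) = Add(3, Mul(-1, Mul(d, f))) = Add(3, Mul(-1, d, f)))
Function('I')(L, W) = -20
Add(-42027, Mul(-1, Function('I')(Mul(6, 9), Function('r')(-1, -12)))) = Add(-42027, Mul(-1, -20)) = Add(-42027, 20) = -42007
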